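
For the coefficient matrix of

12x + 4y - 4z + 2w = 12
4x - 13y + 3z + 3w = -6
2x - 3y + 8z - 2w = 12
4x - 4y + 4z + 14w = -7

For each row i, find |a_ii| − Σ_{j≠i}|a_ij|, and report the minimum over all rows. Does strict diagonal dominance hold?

1

row 1: |12| − (4+4+2) = 2
row 2: |-13| − (4+3+3) = 3
row 3: |8| − (2+3+2) = 1
row 4: |14| − (4+4+4) = 2
minimum over rows = 1 → strictly diagonally dominant (convergence guaranteed)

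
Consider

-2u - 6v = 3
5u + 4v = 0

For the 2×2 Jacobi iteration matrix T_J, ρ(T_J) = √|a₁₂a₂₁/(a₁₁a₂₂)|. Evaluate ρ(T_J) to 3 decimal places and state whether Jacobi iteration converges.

1.936

a₁₂a₂₁/(a₁₁a₂₂) = (-6)·(5) / ((-2)·(4)) = 3.750000
ρ = √|3.750000| = √3.750000 = 1.936
ρ > 1, so Jacobi diverges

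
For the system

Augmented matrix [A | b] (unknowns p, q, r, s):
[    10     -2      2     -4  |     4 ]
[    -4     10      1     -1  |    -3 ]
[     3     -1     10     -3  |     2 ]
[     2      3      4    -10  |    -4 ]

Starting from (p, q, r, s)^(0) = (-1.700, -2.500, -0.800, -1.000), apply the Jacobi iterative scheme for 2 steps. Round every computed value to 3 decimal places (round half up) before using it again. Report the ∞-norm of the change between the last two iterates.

Iteration 1:
  p = (4 - (-2)·-2.500 - (2)·-0.800 - (-4)·-1.000) / (10) = -0.340
  q = (-3 - (-4)·-1.700 - (1)·-0.800 - (-1)·-1.000) / (10) = -1.000
  r = (2 - (3)·-1.700 - (-1)·-2.500 - (-3)·-1.000) / (10) = 0.160
  s = (-4 - (2)·-1.700 - (3)·-2.500 - (4)·-0.800) / (-10) = -1.010
Iteration 2:
  p = (4 - (-2)·-1.000 - (2)·0.160 - (-4)·-1.010) / (10) = -0.236
  q = (-3 - (-4)·-0.340 - (1)·0.160 - (-1)·-1.010) / (10) = -0.553
  r = (2 - (3)·-0.340 - (-1)·-1.000 - (-3)·-1.010) / (10) = -0.101
  s = (-4 - (2)·-0.340 - (3)·-1.000 - (4)·0.160) / (-10) = 0.096
Change: (0.104, 0.447, -0.261, 1.106) → max |·| = 1.106

1.106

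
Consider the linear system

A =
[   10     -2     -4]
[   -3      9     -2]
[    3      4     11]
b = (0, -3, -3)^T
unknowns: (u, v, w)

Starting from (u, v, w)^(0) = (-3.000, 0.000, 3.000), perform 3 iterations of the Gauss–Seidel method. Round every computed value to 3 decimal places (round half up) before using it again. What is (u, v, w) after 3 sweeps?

(-0.120, -0.374, -0.104)

Iteration 1:
  u = (0 - (-2)·0.000 - (-4)·3.000) / (10) = 1.200
  v = (-3 - (-3)·1.200 - (-2)·3.000) / (9) = 0.733
  w = (-3 - (3)·1.200 - (4)·0.733) / (11) = -0.867
Iteration 2:
  u = (0 - (-2)·0.733 - (-4)·-0.867) / (10) = -0.200
  v = (-3 - (-3)·-0.200 - (-2)·-0.867) / (9) = -0.593
  w = (-3 - (3)·-0.200 - (4)·-0.593) / (11) = -0.003
Iteration 3:
  u = (0 - (-2)·-0.593 - (-4)·-0.003) / (10) = -0.120
  v = (-3 - (-3)·-0.120 - (-2)·-0.003) / (9) = -0.374
  w = (-3 - (3)·-0.120 - (4)·-0.374) / (11) = -0.104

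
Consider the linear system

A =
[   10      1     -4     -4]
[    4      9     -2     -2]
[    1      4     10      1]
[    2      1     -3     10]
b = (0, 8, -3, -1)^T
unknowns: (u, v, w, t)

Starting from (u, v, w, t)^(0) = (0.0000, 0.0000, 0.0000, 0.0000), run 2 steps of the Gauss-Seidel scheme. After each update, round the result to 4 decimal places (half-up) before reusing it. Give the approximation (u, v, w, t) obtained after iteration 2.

(-0.5054, 0.8821, -0.5637, -0.2562)

Iteration 1:
  u = (0 - (1)·0.0000 - (-4)·0.0000 - (-4)·0.0000) / (10) = 0.0000
  v = (8 - (4)·0.0000 - (-2)·0.0000 - (-2)·0.0000) / (9) = 0.8889
  w = (-3 - (1)·0.0000 - (4)·0.8889 - (1)·0.0000) / (10) = -0.6556
  t = (-1 - (2)·0.0000 - (1)·0.8889 - (-3)·-0.6556) / (10) = -0.3856
Iteration 2:
  u = (0 - (1)·0.8889 - (-4)·-0.6556 - (-4)·-0.3856) / (10) = -0.5054
  v = (8 - (4)·-0.5054 - (-2)·-0.6556 - (-2)·-0.3856) / (9) = 0.8821
  w = (-3 - (1)·-0.5054 - (4)·0.8821 - (1)·-0.3856) / (10) = -0.5637
  t = (-1 - (2)·-0.5054 - (1)·0.8821 - (-3)·-0.5637) / (10) = -0.2562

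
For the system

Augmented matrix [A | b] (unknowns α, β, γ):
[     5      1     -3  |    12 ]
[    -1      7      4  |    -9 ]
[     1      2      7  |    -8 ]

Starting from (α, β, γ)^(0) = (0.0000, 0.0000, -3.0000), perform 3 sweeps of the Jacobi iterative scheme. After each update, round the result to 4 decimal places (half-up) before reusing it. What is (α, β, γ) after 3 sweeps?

Iteration 1:
  α = (12 - (1)·0.0000 - (-3)·-3.0000) / (5) = 0.6000
  β = (-9 - (-1)·0.0000 - (4)·-3.0000) / (7) = 0.4286
  γ = (-8 - (1)·0.0000 - (2)·0.0000) / (7) = -1.1429
Iteration 2:
  α = (12 - (1)·0.4286 - (-3)·-1.1429) / (5) = 1.6285
  β = (-9 - (-1)·0.6000 - (4)·-1.1429) / (7) = -0.5469
  γ = (-8 - (1)·0.6000 - (2)·0.4286) / (7) = -1.3510
Iteration 3:
  α = (12 - (1)·-0.5469 - (-3)·-1.3510) / (5) = 1.6988
  β = (-9 - (-1)·1.6285 - (4)·-1.3510) / (7) = -0.2811
  γ = (-8 - (1)·1.6285 - (2)·-0.5469) / (7) = -1.2192

(1.6988, -0.2811, -1.2192)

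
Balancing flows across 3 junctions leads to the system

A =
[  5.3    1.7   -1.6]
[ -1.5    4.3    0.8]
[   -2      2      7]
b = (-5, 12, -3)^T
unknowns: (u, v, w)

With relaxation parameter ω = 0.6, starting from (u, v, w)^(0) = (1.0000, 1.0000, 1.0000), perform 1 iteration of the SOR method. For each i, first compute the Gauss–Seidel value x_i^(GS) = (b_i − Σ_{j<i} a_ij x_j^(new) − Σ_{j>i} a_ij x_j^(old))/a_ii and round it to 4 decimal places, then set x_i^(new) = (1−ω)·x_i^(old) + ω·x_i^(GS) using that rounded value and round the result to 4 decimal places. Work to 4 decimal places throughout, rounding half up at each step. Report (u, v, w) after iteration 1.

Iteration 1:
  u: GS value = (-5 - (1.7)·1.0000 - (-1.6)·1.0000) / (5.3) = -0.9623;  u ← (1−ω)·1.0000 + ω·-0.9623 = -0.1774
  v: GS value = (12 - (-1.5)·-0.1774 - (0.8)·1.0000) / (4.3) = 2.5428;  v ← (1−ω)·1.0000 + ω·2.5428 = 1.9257
  w: GS value = (-3 - (-2)·-0.1774 - (2)·1.9257) / (7) = -1.0295;  w ← (1−ω)·1.0000 + ω·-1.0295 = -0.2177

(-0.1774, 1.9257, -0.2177)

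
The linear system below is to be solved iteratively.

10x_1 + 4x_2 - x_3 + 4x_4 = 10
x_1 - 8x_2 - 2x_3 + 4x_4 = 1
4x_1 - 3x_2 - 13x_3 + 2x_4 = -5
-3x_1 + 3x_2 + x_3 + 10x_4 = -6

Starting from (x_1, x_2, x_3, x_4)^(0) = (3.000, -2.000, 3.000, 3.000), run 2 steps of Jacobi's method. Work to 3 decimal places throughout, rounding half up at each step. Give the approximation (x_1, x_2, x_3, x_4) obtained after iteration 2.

Iteration 1:
  x_1 = (10 - (4)·-2.000 - (-1)·3.000 - (4)·3.000) / (10) = 0.900
  x_2 = (1 - (1)·3.000 - (-2)·3.000 - (4)·3.000) / (-8) = 1.000
  x_3 = (-5 - (4)·3.000 - (-3)·-2.000 - (2)·3.000) / (-13) = 2.231
  x_4 = (-6 - (-3)·3.000 - (3)·-2.000 - (1)·3.000) / (10) = 0.600
Iteration 2:
  x_1 = (10 - (4)·1.000 - (-1)·2.231 - (4)·0.600) / (10) = 0.583
  x_2 = (1 - (1)·0.900 - (-2)·2.231 - (4)·0.600) / (-8) = -0.270
  x_3 = (-5 - (4)·0.900 - (-3)·1.000 - (2)·0.600) / (-13) = 0.523
  x_4 = (-6 - (-3)·0.900 - (3)·1.000 - (1)·2.231) / (10) = -0.853

(0.583, -0.270, 0.523, -0.853)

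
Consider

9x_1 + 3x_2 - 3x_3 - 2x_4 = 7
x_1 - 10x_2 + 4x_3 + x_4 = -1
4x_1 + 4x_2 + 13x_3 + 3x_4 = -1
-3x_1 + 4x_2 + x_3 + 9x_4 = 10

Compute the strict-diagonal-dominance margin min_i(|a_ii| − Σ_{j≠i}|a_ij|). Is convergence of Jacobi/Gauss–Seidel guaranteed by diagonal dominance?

row 1: |9| − (3+3+2) = 1
row 2: |-10| − (1+4+1) = 4
row 3: |13| − (4+4+3) = 2
row 4: |9| − (3+4+1) = 1
minimum over rows = 1 → strictly diagonally dominant (convergence guaranteed)

1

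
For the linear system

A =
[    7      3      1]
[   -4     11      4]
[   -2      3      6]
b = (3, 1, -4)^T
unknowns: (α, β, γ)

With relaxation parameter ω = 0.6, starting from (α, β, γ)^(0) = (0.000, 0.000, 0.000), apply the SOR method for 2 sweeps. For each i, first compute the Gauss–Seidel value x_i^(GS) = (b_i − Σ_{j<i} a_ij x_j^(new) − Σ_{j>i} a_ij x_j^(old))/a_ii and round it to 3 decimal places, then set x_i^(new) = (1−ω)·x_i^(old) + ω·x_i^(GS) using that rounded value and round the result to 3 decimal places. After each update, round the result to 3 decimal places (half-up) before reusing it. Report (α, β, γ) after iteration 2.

(0.364, 0.261, -0.558)

Iteration 1:
  α: GS value = (3 - (3)·0.000 - (1)·0.000) / (7) = 0.429;  α ← (1−ω)·0.000 + ω·0.429 = 0.257
  β: GS value = (1 - (-4)·0.257 - (4)·0.000) / (11) = 0.184;  β ← (1−ω)·0.000 + ω·0.184 = 0.110
  γ: GS value = (-4 - (-2)·0.257 - (3)·0.110) / (6) = -0.636;  γ ← (1−ω)·0.000 + ω·-0.636 = -0.382
Iteration 2:
  α: GS value = (3 - (3)·0.110 - (1)·-0.382) / (7) = 0.436;  α ← (1−ω)·0.257 + ω·0.436 = 0.364
  β: GS value = (1 - (-4)·0.364 - (4)·-0.382) / (11) = 0.362;  β ← (1−ω)·0.110 + ω·0.362 = 0.261
  γ: GS value = (-4 - (-2)·0.364 - (3)·0.261) / (6) = -0.676;  γ ← (1−ω)·-0.382 + ω·-0.676 = -0.558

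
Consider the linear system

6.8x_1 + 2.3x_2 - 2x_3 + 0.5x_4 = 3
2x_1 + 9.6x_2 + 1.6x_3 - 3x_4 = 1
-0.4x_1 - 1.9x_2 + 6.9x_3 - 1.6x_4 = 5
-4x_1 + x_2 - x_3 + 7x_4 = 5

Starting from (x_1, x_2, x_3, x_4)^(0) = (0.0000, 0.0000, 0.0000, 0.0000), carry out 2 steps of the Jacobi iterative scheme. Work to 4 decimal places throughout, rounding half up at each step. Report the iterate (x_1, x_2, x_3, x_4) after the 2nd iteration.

(0.5665, 0.1147, 0.9445, 1.0550)

Iteration 1:
  x_1 = (3 - (2.3)·0.0000 - (-2)·0.0000 - (0.5)·0.0000) / (6.8) = 0.4412
  x_2 = (1 - (2)·0.0000 - (1.6)·0.0000 - (-3)·0.0000) / (9.6) = 0.1042
  x_3 = (5 - (-0.4)·0.0000 - (-1.9)·0.0000 - (-1.6)·0.0000) / (6.9) = 0.7246
  x_4 = (5 - (-4)·0.0000 - (1)·0.0000 - (-1)·0.0000) / (7) = 0.7143
Iteration 2:
  x_1 = (3 - (2.3)·0.1042 - (-2)·0.7246 - (0.5)·0.7143) / (6.8) = 0.5665
  x_2 = (1 - (2)·0.4412 - (1.6)·0.7246 - (-3)·0.7143) / (9.6) = 0.1147
  x_3 = (5 - (-0.4)·0.4412 - (-1.9)·0.1042 - (-1.6)·0.7143) / (6.9) = 0.9445
  x_4 = (5 - (-4)·0.4412 - (1)·0.1042 - (-1)·0.7246) / (7) = 1.0550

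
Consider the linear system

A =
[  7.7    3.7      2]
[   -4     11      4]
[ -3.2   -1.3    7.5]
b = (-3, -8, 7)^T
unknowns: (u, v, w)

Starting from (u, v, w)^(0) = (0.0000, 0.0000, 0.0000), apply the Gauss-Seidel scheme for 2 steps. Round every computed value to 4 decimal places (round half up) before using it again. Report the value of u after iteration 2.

-0.1322

Iteration 1:
  u = (-3 - (3.7)·0.0000 - (2)·0.0000) / (7.7) = -0.3896
  v = (-8 - (-4)·-0.3896 - (4)·0.0000) / (11) = -0.8689
  w = (7 - (-3.2)·-0.3896 - (-1.3)·-0.8689) / (7.5) = 0.6165
Iteration 2:
  u = (-3 - (3.7)·-0.8689 - (2)·0.6165) / (7.7) = -0.1322
  v = (-8 - (-4)·-0.1322 - (4)·0.6165) / (11) = -0.9995
  w = (7 - (-3.2)·-0.1322 - (-1.3)·-0.9995) / (7.5) = 0.7037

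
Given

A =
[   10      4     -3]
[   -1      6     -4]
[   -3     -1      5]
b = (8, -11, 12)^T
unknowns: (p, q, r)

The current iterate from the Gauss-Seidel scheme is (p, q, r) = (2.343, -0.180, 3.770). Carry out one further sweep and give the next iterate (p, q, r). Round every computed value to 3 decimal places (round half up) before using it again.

One sweep:
  p = (8 - (4)·-0.180 - (-3)·3.770) / (10) = 2.003
  q = (-11 - (-1)·2.003 - (-4)·3.770) / (6) = 1.014
  r = (12 - (-3)·2.003 - (-1)·1.014) / (5) = 3.805

(2.003, 1.014, 3.805)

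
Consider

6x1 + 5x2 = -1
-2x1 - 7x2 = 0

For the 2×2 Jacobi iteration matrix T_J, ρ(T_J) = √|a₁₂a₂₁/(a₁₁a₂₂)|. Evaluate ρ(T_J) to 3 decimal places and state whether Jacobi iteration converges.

0.488

a₁₂a₂₁/(a₁₁a₂₂) = (5)·(-2) / ((6)·(-7)) = 0.238095
ρ = √|0.238095| = √0.238095 = 0.488
ρ < 1, so Jacobi converges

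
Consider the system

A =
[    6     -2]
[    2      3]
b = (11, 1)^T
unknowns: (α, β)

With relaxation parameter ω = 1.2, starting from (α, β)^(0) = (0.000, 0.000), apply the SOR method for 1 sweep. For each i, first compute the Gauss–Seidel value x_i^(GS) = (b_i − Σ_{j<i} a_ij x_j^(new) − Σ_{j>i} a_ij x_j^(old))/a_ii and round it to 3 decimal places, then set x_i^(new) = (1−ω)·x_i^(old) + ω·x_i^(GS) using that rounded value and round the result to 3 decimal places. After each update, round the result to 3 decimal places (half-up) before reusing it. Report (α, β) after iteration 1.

Iteration 1:
  α: GS value = (11 - (-2)·0.000) / (6) = 1.833;  α ← (1−ω)·0.000 + ω·1.833 = 2.200
  β: GS value = (1 - (2)·2.200) / (3) = -1.133;  β ← (1−ω)·0.000 + ω·-1.133 = -1.360

(2.200, -1.360)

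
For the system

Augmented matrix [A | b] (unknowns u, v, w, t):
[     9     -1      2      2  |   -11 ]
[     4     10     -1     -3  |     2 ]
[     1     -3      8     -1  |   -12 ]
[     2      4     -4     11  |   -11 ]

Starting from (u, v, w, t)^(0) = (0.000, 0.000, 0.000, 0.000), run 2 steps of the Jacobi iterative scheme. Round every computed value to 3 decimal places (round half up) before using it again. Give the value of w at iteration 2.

Iteration 1:
  u = (-11 - (-1)·0.000 - (2)·0.000 - (2)·0.000) / (9) = -1.222
  v = (2 - (4)·0.000 - (-1)·0.000 - (-3)·0.000) / (10) = 0.200
  w = (-12 - (1)·0.000 - (-3)·0.000 - (-1)·0.000) / (8) = -1.500
  t = (-11 - (2)·0.000 - (4)·0.000 - (-4)·0.000) / (11) = -1.000
Iteration 2:
  u = (-11 - (-1)·0.200 - (2)·-1.500 - (2)·-1.000) / (9) = -0.644
  v = (2 - (4)·-1.222 - (-1)·-1.500 - (-3)·-1.000) / (10) = 0.239
  w = (-12 - (1)·-1.222 - (-3)·0.200 - (-1)·-1.000) / (8) = -1.397
  t = (-11 - (2)·-1.222 - (4)·0.200 - (-4)·-1.500) / (11) = -1.396

-1.397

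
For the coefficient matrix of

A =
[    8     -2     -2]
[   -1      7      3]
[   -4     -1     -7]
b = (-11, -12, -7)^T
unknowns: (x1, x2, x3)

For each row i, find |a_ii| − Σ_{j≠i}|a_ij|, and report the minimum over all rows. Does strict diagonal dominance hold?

row 1: |8| − (2+2) = 4
row 2: |7| − (1+3) = 3
row 3: |-7| − (4+1) = 2
minimum over rows = 2 → strictly diagonally dominant (convergence guaranteed)

2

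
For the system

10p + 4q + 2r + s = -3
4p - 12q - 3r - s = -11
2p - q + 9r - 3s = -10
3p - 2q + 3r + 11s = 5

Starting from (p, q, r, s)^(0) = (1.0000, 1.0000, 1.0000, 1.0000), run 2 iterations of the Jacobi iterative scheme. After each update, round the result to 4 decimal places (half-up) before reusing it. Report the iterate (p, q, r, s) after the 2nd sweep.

(-0.4980, 0.7980, -0.7567, 1.1364)

Iteration 1:
  p = (-3 - (4)·1.0000 - (2)·1.0000 - (1)·1.0000) / (10) = -1.0000
  q = (-11 - (4)·1.0000 - (-3)·1.0000 - (-1)·1.0000) / (-12) = 0.9167
  r = (-10 - (2)·1.0000 - (-1)·1.0000 - (-3)·1.0000) / (9) = -0.8889
  s = (5 - (3)·1.0000 - (-2)·1.0000 - (3)·1.0000) / (11) = 0.0909
Iteration 2:
  p = (-3 - (4)·0.9167 - (2)·-0.8889 - (1)·0.0909) / (10) = -0.4980
  q = (-11 - (4)·-1.0000 - (-3)·-0.8889 - (-1)·0.0909) / (-12) = 0.7980
  r = (-10 - (2)·-1.0000 - (-1)·0.9167 - (-3)·0.0909) / (9) = -0.7567
  s = (5 - (3)·-1.0000 - (-2)·0.9167 - (3)·-0.8889) / (11) = 1.1364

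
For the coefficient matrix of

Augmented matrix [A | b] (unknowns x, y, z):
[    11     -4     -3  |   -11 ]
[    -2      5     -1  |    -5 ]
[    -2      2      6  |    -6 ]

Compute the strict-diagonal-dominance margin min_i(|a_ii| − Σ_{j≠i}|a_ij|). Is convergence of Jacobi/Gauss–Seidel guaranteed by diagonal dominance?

row 1: |11| − (4+3) = 4
row 2: |5| − (2+1) = 2
row 3: |6| − (2+2) = 2
minimum over rows = 2 → strictly diagonally dominant (convergence guaranteed)

2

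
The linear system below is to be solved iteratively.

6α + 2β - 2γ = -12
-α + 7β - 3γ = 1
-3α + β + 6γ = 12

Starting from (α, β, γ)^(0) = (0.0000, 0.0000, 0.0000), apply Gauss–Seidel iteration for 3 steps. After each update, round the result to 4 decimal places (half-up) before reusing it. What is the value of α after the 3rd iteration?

-1.7385

Iteration 1:
  α = (-12 - (2)·0.0000 - (-2)·0.0000) / (6) = -2.0000
  β = (1 - (-1)·-2.0000 - (-3)·0.0000) / (7) = -0.1429
  γ = (12 - (-3)·-2.0000 - (1)·-0.1429) / (6) = 1.0238
Iteration 2:
  α = (-12 - (2)·-0.1429 - (-2)·1.0238) / (6) = -1.6111
  β = (1 - (-1)·-1.6111 - (-3)·1.0238) / (7) = 0.3515
  γ = (12 - (-3)·-1.6111 - (1)·0.3515) / (6) = 1.1359
Iteration 3:
  α = (-12 - (2)·0.3515 - (-2)·1.1359) / (6) = -1.7385
  β = (1 - (-1)·-1.7385 - (-3)·1.1359) / (7) = 0.3813
  γ = (12 - (-3)·-1.7385 - (1)·0.3813) / (6) = 1.0672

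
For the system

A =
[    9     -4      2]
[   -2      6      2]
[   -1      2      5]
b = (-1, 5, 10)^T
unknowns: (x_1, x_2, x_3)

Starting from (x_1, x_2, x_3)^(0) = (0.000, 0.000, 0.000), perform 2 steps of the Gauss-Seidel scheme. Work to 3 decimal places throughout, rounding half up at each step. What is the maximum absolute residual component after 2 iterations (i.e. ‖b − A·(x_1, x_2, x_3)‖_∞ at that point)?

2.674

Iteration 1:
  x_1 = (-1 - (-4)·0.000 - (2)·0.000) / (9) = -0.111
  x_2 = (5 - (-2)·-0.111 - (2)·0.000) / (6) = 0.796
  x_3 = (10 - (-1)·-0.111 - (2)·0.796) / (5) = 1.659
Iteration 2:
  x_1 = (-1 - (-4)·0.796 - (2)·1.659) / (9) = -0.126
  x_2 = (5 - (-2)·-0.126 - (2)·1.659) / (6) = 0.238
  x_3 = (10 - (-1)·-0.126 - (2)·0.238) / (5) = 1.880
Residual b − A·x = (-2.674, -0.440, -0.002); ∞-norm = 2.674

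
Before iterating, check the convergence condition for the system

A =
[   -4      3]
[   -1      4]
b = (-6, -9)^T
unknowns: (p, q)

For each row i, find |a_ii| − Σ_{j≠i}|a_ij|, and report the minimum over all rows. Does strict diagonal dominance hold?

1

row 1: |-4| − (3) = 1
row 2: |4| − (1) = 3
minimum over rows = 1 → strictly diagonally dominant (convergence guaranteed)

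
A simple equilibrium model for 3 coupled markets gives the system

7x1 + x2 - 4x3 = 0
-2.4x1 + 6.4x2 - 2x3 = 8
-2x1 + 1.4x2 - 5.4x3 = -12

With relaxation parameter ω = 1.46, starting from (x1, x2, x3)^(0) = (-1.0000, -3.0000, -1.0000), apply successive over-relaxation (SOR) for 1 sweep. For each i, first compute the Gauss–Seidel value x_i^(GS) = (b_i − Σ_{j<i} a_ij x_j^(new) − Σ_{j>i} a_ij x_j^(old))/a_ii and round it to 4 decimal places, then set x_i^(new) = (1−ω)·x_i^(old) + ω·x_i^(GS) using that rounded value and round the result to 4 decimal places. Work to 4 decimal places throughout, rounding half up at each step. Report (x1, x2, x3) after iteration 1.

(0.2514, 2.8864, 4.6610)

Iteration 1:
  x1: GS value = (0 - (1)·-3.0000 - (-4)·-1.0000) / (7) = -0.1429;  x1 ← (1−ω)·-1.0000 + ω·-0.1429 = 0.2514
  x2: GS value = (8 - (-2.4)·0.2514 - (-2)·-1.0000) / (6.4) = 1.0318;  x2 ← (1−ω)·-3.0000 + ω·1.0318 = 2.8864
  x3: GS value = (-12 - (-2)·0.2514 - (1.4)·2.8864) / (-5.4) = 2.8774;  x3 ← (1−ω)·-1.0000 + ω·2.8774 = 4.6610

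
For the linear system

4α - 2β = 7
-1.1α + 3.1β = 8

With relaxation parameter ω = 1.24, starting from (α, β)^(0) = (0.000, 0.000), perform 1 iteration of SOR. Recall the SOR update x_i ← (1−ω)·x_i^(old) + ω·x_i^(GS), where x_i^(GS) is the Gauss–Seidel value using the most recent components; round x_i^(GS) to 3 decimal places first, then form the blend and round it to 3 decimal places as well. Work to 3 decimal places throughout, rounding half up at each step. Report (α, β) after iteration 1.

(2.170, 4.155)

Iteration 1:
  α: GS value = (7 - (-2)·0.000) / (4) = 1.750;  α ← (1−ω)·0.000 + ω·1.750 = 2.170
  β: GS value = (8 - (-1.1)·2.170) / (3.1) = 3.351;  β ← (1−ω)·0.000 + ω·3.351 = 4.155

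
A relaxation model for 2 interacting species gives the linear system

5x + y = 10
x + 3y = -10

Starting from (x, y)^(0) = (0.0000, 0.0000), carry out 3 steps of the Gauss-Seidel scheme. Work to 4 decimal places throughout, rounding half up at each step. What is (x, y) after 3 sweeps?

Iteration 1:
  x = (10 - (1)·0.0000) / (5) = 2.0000
  y = (-10 - (1)·2.0000) / (3) = -4.0000
Iteration 2:
  x = (10 - (1)·-4.0000) / (5) = 2.8000
  y = (-10 - (1)·2.8000) / (3) = -4.2667
Iteration 3:
  x = (10 - (1)·-4.2667) / (5) = 2.8533
  y = (-10 - (1)·2.8533) / (3) = -4.2844

(2.8533, -4.2844)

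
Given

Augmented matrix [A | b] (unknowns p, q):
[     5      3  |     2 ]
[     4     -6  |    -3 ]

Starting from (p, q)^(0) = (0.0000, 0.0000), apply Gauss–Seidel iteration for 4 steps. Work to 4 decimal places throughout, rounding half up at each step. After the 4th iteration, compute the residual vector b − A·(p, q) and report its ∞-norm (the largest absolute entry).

Iteration 1:
  p = (2 - (3)·0.0000) / (5) = 0.4000
  q = (-3 - (4)·0.4000) / (-6) = 0.7667
Iteration 2:
  p = (2 - (3)·0.7667) / (5) = -0.0600
  q = (-3 - (4)·-0.0600) / (-6) = 0.4600
Iteration 3:
  p = (2 - (3)·0.4600) / (5) = 0.1240
  q = (-3 - (4)·0.1240) / (-6) = 0.5827
Iteration 4:
  p = (2 - (3)·0.5827) / (5) = 0.0504
  q = (-3 - (4)·0.0504) / (-6) = 0.5336
Residual b − A·x = (0.1472, 0.0000); ∞-norm = 0.1472

0.1472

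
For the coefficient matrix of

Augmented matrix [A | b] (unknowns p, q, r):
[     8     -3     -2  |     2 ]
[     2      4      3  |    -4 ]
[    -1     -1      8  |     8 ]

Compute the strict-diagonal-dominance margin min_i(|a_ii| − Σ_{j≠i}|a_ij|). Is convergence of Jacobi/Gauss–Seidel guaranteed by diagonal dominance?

row 1: |8| − (3+2) = 3
row 2: |4| − (2+3) = -1
row 3: |8| − (1+1) = 6
minimum over rows = -1 → not strictly diagonally dominant

-1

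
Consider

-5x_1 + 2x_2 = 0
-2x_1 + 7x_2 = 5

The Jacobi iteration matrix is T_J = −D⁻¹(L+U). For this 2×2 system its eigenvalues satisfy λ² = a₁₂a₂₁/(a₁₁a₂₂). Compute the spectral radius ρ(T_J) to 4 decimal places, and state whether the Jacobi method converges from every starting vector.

a₁₂a₂₁/(a₁₁a₂₂) = (2)·(-2) / ((-5)·(7)) = 0.114286
ρ = √|0.114286| = √0.114286 = 0.3381
ρ < 1, so Jacobi converges

0.3381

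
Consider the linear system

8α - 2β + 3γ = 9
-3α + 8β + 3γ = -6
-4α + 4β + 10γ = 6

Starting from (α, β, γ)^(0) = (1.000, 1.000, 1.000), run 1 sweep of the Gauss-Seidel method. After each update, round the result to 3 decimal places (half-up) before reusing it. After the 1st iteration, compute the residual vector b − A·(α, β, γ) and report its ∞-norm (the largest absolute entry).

4.400

Iteration 1:
  α = (9 - (-2)·1.000 - (3)·1.000) / (8) = 1.000
  β = (-6 - (-3)·1.000 - (3)·1.000) / (8) = -0.750
  γ = (6 - (-4)·1.000 - (4)·-0.750) / (10) = 1.300
Residual b − A·x = (-4.400, -0.900, 0.000); ∞-norm = 4.400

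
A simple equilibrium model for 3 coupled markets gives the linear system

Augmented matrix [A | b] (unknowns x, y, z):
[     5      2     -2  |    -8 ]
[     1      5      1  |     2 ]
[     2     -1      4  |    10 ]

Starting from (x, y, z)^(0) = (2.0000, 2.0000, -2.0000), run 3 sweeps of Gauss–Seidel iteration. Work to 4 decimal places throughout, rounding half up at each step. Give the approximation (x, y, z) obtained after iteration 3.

(-0.3975, -0.0390, 2.6890)

Iteration 1:
  x = (-8 - (2)·2.0000 - (-2)·-2.0000) / (5) = -3.2000
  y = (2 - (1)·-3.2000 - (1)·-2.0000) / (5) = 1.4400
  z = (10 - (2)·-3.2000 - (-1)·1.4400) / (4) = 4.4600
Iteration 2:
  x = (-8 - (2)·1.4400 - (-2)·4.4600) / (5) = -0.3920
  y = (2 - (1)·-0.3920 - (1)·4.4600) / (5) = -0.4136
  z = (10 - (2)·-0.3920 - (-1)·-0.4136) / (4) = 2.5926
Iteration 3:
  x = (-8 - (2)·-0.4136 - (-2)·2.5926) / (5) = -0.3975
  y = (2 - (1)·-0.3975 - (1)·2.5926) / (5) = -0.0390
  z = (10 - (2)·-0.3975 - (-1)·-0.0390) / (4) = 2.6890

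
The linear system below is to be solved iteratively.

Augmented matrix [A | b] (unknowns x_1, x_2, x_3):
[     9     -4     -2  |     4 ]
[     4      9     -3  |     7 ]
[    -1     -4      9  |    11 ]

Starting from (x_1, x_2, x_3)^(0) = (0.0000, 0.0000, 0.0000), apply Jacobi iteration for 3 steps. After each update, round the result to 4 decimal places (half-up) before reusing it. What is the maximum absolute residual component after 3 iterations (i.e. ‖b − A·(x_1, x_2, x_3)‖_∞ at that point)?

Iteration 1:
  x_1 = (4 - (-4)·0.0000 - (-2)·0.0000) / (9) = 0.4444
  x_2 = (7 - (4)·0.0000 - (-3)·0.0000) / (9) = 0.7778
  x_3 = (11 - (-1)·0.0000 - (-4)·0.0000) / (9) = 1.2222
Iteration 2:
  x_1 = (4 - (-4)·0.7778 - (-2)·1.2222) / (9) = 1.0617
  x_2 = (7 - (4)·0.4444 - (-3)·1.2222) / (9) = 0.9877
  x_3 = (11 - (-1)·0.4444 - (-4)·0.7778) / (9) = 1.6173
Iteration 3:
  x_1 = (4 - (-4)·0.9877 - (-2)·1.6173) / (9) = 1.2428
  x_2 = (7 - (4)·1.0617 - (-3)·1.6173) / (9) = 0.8450
  x_3 = (11 - (-1)·1.0617 - (-4)·0.9877) / (9) = 1.7792
Residual b − A·x = (-0.2468, -0.2386, -0.3900); ∞-norm = 0.3900

0.3900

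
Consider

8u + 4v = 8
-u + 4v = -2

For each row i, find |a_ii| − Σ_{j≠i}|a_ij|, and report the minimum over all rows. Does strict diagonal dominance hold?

3

row 1: |8| − (4) = 4
row 2: |4| − (1) = 3
minimum over rows = 3 → strictly diagonally dominant (convergence guaranteed)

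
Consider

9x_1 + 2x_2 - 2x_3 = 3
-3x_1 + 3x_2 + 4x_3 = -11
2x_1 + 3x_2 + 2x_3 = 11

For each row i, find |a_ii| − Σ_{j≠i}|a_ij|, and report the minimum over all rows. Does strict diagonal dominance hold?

-4

row 1: |9| − (2+2) = 5
row 2: |3| − (3+4) = -4
row 3: |2| − (2+3) = -3
minimum over rows = -4 → not strictly diagonally dominant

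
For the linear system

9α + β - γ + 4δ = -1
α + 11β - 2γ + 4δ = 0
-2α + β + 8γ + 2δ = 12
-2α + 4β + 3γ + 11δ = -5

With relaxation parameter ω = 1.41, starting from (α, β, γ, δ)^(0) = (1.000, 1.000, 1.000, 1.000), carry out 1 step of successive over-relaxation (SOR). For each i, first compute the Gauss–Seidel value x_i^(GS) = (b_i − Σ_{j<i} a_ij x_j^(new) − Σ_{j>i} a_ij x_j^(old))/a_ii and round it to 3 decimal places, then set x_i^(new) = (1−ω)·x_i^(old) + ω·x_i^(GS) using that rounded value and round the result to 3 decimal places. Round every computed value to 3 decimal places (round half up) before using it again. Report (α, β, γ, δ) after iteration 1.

Iteration 1:
  α: GS value = (-1 - (1)·1.000 - (-1)·1.000 - (4)·1.000) / (9) = -0.556;  α ← (1−ω)·1.000 + ω·-0.556 = -1.194
  β: GS value = (0 - (1)·-1.194 - (-2)·1.000 - (4)·1.000) / (11) = -0.073;  β ← (1−ω)·1.000 + ω·-0.073 = -0.513
  γ: GS value = (12 - (-2)·-1.194 - (1)·-0.513 - (2)·1.000) / (8) = 1.016;  γ ← (1−ω)·1.000 + ω·1.016 = 1.023
  δ: GS value = (-5 - (-2)·-1.194 - (4)·-0.513 - (3)·1.023) / (11) = -0.764;  δ ← (1−ω)·1.000 + ω·-0.764 = -1.487

(-1.194, -0.513, 1.023, -1.487)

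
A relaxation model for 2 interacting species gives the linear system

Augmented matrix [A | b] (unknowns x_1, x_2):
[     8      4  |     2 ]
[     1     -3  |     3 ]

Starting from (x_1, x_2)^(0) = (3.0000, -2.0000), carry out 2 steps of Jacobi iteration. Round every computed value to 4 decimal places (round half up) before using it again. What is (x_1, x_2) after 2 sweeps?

Iteration 1:
  x_1 = (2 - (4)·-2.0000) / (8) = 1.2500
  x_2 = (3 - (1)·3.0000) / (-3) = 0.0000
Iteration 2:
  x_1 = (2 - (4)·0.0000) / (8) = 0.2500
  x_2 = (3 - (1)·1.2500) / (-3) = -0.5833

(0.2500, -0.5833)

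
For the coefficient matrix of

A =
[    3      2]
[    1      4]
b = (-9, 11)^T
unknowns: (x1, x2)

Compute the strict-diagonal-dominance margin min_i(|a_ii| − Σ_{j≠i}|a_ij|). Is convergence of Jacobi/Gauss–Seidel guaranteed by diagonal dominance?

row 1: |3| − (2) = 1
row 2: |4| − (1) = 3
minimum over rows = 1 → strictly diagonally dominant (convergence guaranteed)

1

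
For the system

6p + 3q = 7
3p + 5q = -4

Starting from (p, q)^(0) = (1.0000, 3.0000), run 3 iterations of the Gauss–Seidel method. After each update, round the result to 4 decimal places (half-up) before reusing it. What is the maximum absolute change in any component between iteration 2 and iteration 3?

0.5400

Iteration 1:
  p = (7 - (3)·3.0000) / (6) = -0.3333
  q = (-4 - (3)·-0.3333) / (5) = -0.6000
Iteration 2:
  p = (7 - (3)·-0.6000) / (6) = 1.4667
  q = (-4 - (3)·1.4667) / (5) = -1.6800
Iteration 3:
  p = (7 - (3)·-1.6800) / (6) = 2.0067
  q = (-4 - (3)·2.0067) / (5) = -2.0040
Change: (0.5400, -0.3240) → max |·| = 0.5400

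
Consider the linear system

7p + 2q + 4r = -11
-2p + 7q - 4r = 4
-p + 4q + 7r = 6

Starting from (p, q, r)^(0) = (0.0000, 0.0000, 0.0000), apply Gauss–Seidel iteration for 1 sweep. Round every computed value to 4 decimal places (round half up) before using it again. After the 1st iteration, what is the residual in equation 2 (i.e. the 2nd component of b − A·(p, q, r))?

Iteration 1:
  p = (-11 - (2)·0.0000 - (4)·0.0000) / (7) = -1.5714
  q = (4 - (-2)·-1.5714 - (-4)·0.0000) / (7) = 0.1225
  r = (6 - (-1)·-1.5714 - (4)·0.1225) / (7) = 0.5627
Residual b − A·x = (-2.4960, 2.2505, -0.0003)

2.2505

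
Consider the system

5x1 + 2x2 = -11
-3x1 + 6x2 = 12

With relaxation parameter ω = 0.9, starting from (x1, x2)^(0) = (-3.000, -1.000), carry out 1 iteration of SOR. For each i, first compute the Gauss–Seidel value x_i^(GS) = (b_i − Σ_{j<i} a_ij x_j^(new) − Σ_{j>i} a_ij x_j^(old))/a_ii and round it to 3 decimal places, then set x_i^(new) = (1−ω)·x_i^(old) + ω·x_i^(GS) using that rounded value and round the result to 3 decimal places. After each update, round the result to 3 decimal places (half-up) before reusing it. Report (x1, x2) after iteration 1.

Iteration 1:
  x1: GS value = (-11 - (2)·-1.000) / (5) = -1.800;  x1 ← (1−ω)·-3.000 + ω·-1.800 = -1.920
  x2: GS value = (12 - (-3)·-1.920) / (6) = 1.040;  x2 ← (1−ω)·-1.000 + ω·1.040 = 0.836

(-1.920, 0.836)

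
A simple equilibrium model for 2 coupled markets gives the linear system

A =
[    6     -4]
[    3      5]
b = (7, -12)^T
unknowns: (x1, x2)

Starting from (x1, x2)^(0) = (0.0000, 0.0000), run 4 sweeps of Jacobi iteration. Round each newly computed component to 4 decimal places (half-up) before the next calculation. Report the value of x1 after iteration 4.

-0.2600

Iteration 1:
  x1 = (7 - (-4)·0.0000) / (6) = 1.1667
  x2 = (-12 - (3)·0.0000) / (5) = -2.4000
Iteration 2:
  x1 = (7 - (-4)·-2.4000) / (6) = -0.4333
  x2 = (-12 - (3)·1.1667) / (5) = -3.1000
Iteration 3:
  x1 = (7 - (-4)·-3.1000) / (6) = -0.9000
  x2 = (-12 - (3)·-0.4333) / (5) = -2.1400
Iteration 4:
  x1 = (7 - (-4)·-2.1400) / (6) = -0.2600
  x2 = (-12 - (3)·-0.9000) / (5) = -1.8600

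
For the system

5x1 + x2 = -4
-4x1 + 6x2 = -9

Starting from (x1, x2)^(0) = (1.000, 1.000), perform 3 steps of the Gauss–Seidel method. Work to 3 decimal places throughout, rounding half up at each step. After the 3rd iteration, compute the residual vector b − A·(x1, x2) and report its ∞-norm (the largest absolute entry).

Iteration 1:
  x1 = (-4 - (1)·1.000) / (5) = -1.000
  x2 = (-9 - (-4)·-1.000) / (6) = -2.167
Iteration 2:
  x1 = (-4 - (1)·-2.167) / (5) = -0.367
  x2 = (-9 - (-4)·-0.367) / (6) = -1.745
Iteration 3:
  x1 = (-4 - (1)·-1.745) / (5) = -0.451
  x2 = (-9 - (-4)·-0.451) / (6) = -1.801
Residual b − A·x = (0.056, 0.002); ∞-norm = 0.056

0.056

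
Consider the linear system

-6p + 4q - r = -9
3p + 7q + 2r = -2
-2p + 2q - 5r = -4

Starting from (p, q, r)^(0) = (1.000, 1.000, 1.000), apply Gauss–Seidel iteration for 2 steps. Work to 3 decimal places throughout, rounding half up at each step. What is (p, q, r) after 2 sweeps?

Iteration 1:
  p = (-9 - (4)·1.000 - (-1)·1.000) / (-6) = 2.000
  q = (-2 - (3)·2.000 - (2)·1.000) / (7) = -1.429
  r = (-4 - (-2)·2.000 - (2)·-1.429) / (-5) = -0.572
Iteration 2:
  p = (-9 - (4)·-1.429 - (-1)·-0.572) / (-6) = 0.643
  q = (-2 - (3)·0.643 - (2)·-0.572) / (7) = -0.398
  r = (-4 - (-2)·0.643 - (2)·-0.398) / (-5) = 0.384

(0.643, -0.398, 0.384)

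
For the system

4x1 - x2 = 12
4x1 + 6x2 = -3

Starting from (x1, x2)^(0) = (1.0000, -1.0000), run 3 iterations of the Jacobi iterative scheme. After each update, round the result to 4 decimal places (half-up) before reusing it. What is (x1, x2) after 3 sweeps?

Iteration 1:
  x1 = (12 - (-1)·-1.0000) / (4) = 2.7500
  x2 = (-3 - (4)·1.0000) / (6) = -1.1667
Iteration 2:
  x1 = (12 - (-1)·-1.1667) / (4) = 2.7083
  x2 = (-3 - (4)·2.7500) / (6) = -2.3333
Iteration 3:
  x1 = (12 - (-1)·-2.3333) / (4) = 2.4167
  x2 = (-3 - (4)·2.7083) / (6) = -2.3055

(2.4167, -2.3055)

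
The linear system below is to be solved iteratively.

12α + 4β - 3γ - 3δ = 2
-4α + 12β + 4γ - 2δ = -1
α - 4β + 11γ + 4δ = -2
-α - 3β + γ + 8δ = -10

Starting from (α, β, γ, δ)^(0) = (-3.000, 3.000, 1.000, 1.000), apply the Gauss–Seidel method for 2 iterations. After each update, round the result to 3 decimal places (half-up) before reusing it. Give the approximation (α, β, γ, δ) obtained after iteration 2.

Iteration 1:
  α = (2 - (4)·3.000 - (-3)·1.000 - (-3)·1.000) / (12) = -0.333
  β = (-1 - (-4)·-0.333 - (4)·1.000 - (-2)·1.000) / (12) = -0.361
  γ = (-2 - (1)·-0.333 - (-4)·-0.361 - (4)·1.000) / (11) = -0.646
  δ = (-10 - (-1)·-0.333 - (-3)·-0.361 - (1)·-0.646) / (8) = -1.346
Iteration 2:
  α = (2 - (4)·-0.361 - (-3)·-0.646 - (-3)·-1.346) / (12) = -0.211
  β = (-1 - (-4)·-0.211 - (4)·-0.646 - (-2)·-1.346) / (12) = -0.163
  γ = (-2 - (1)·-0.211 - (-4)·-0.163 - (4)·-1.346) / (11) = 0.268
  δ = (-10 - (-1)·-0.211 - (-3)·-0.163 - (1)·0.268) / (8) = -1.371

(-0.211, -0.163, 0.268, -1.371)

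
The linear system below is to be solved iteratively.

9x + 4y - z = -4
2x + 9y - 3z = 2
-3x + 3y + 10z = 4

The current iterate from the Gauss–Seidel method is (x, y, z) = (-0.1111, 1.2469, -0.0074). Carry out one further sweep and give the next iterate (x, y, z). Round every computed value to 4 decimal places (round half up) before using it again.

(-0.9994, 0.4418, -0.0324)

One sweep:
  x = (-4 - (4)·1.2469 - (-1)·-0.0074) / (9) = -0.9994
  y = (2 - (2)·-0.9994 - (-3)·-0.0074) / (9) = 0.4418
  z = (4 - (-3)·-0.9994 - (3)·0.4418) / (10) = -0.0324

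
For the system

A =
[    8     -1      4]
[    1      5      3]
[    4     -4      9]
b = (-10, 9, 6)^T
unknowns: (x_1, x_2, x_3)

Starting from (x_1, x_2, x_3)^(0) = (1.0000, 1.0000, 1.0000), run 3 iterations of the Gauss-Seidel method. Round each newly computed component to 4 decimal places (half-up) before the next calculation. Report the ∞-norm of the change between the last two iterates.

0.0508

Iteration 1:
  x_1 = (-10 - (-1)·1.0000 - (4)·1.0000) / (8) = -1.6250
  x_2 = (9 - (1)·-1.6250 - (3)·1.0000) / (5) = 1.5250
  x_3 = (6 - (4)·-1.6250 - (-4)·1.5250) / (9) = 2.0667
Iteration 2:
  x_1 = (-10 - (-1)·1.5250 - (4)·2.0667) / (8) = -2.0927
  x_2 = (9 - (1)·-2.0927 - (3)·2.0667) / (5) = 0.9785
  x_3 = (6 - (4)·-2.0927 - (-4)·0.9785) / (9) = 2.0316
Iteration 3:
  x_1 = (-10 - (-1)·0.9785 - (4)·2.0316) / (8) = -2.1435
  x_2 = (9 - (1)·-2.1435 - (3)·2.0316) / (5) = 1.0097
  x_3 = (6 - (4)·-2.1435 - (-4)·1.0097) / (9) = 2.0681
Change: (-0.0508, 0.0312, 0.0365) → max |·| = 0.0508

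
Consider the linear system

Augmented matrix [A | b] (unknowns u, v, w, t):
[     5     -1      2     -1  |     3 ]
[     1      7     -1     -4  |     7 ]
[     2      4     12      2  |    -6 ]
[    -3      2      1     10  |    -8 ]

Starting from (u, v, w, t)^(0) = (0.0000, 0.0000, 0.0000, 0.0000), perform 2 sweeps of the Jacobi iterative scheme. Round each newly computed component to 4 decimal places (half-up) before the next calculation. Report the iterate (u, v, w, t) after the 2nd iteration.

(0.8400, 0.3857, -0.8000, -0.7700)

Iteration 1:
  u = (3 - (-1)·0.0000 - (2)·0.0000 - (-1)·0.0000) / (5) = 0.6000
  v = (7 - (1)·0.0000 - (-1)·0.0000 - (-4)·0.0000) / (7) = 1.0000
  w = (-6 - (2)·0.0000 - (4)·0.0000 - (2)·0.0000) / (12) = -0.5000
  t = (-8 - (-3)·0.0000 - (2)·0.0000 - (1)·0.0000) / (10) = -0.8000
Iteration 2:
  u = (3 - (-1)·1.0000 - (2)·-0.5000 - (-1)·-0.8000) / (5) = 0.8400
  v = (7 - (1)·0.6000 - (-1)·-0.5000 - (-4)·-0.8000) / (7) = 0.3857
  w = (-6 - (2)·0.6000 - (4)·1.0000 - (2)·-0.8000) / (12) = -0.8000
  t = (-8 - (-3)·0.6000 - (2)·1.0000 - (1)·-0.5000) / (10) = -0.7700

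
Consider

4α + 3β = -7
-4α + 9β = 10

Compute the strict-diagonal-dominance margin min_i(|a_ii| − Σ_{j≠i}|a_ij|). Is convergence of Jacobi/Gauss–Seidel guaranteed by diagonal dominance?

row 1: |4| − (3) = 1
row 2: |9| − (4) = 5
minimum over rows = 1 → strictly diagonally dominant (convergence guaranteed)

1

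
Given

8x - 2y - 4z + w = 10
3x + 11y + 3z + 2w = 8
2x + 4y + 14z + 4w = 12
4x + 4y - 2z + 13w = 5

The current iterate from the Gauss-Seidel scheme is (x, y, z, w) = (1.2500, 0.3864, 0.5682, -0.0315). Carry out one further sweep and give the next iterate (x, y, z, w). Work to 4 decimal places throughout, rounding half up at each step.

(1.6346, 0.1322, 0.5949, -0.0675)

One sweep:
  x = (10 - (-2)·0.3864 - (-4)·0.5682 - (1)·-0.0315) / (8) = 1.6346
  y = (8 - (3)·1.6346 - (3)·0.5682 - (2)·-0.0315) / (11) = 0.1322
  z = (12 - (2)·1.6346 - (4)·0.1322 - (4)·-0.0315) / (14) = 0.5949
  w = (5 - (4)·1.6346 - (4)·0.1322 - (-2)·0.5949) / (13) = -0.0675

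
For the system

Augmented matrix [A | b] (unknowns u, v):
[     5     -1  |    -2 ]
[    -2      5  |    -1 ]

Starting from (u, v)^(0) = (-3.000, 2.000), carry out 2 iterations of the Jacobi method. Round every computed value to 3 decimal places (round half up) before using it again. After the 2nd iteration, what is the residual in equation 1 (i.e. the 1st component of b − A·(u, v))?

1.200

Iteration 1:
  u = (-2 - (-1)·2.000) / (5) = 0.000
  v = (-1 - (-2)·-3.000) / (5) = -1.400
Iteration 2:
  u = (-2 - (-1)·-1.400) / (5) = -0.680
  v = (-1 - (-2)·0.000) / (5) = -0.200
Residual b − A·x = (1.200, -1.360)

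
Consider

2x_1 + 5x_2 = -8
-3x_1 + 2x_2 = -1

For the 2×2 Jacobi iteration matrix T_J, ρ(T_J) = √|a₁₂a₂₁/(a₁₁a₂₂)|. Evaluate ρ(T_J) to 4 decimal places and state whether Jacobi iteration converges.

a₁₂a₂₁/(a₁₁a₂₂) = (5)·(-3) / ((2)·(2)) = -3.750000
ρ = √|-3.750000| = √3.750000 = 1.9365
ρ > 1, so Jacobi diverges

1.9365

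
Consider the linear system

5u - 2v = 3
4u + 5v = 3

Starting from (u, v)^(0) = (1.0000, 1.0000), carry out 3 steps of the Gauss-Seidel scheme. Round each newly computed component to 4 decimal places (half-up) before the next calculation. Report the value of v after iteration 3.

0.0611

Iteration 1:
  u = (3 - (-2)·1.0000) / (5) = 1.0000
  v = (3 - (4)·1.0000) / (5) = -0.2000
Iteration 2:
  u = (3 - (-2)·-0.2000) / (5) = 0.5200
  v = (3 - (4)·0.5200) / (5) = 0.1840
Iteration 3:
  u = (3 - (-2)·0.1840) / (5) = 0.6736
  v = (3 - (4)·0.6736) / (5) = 0.0611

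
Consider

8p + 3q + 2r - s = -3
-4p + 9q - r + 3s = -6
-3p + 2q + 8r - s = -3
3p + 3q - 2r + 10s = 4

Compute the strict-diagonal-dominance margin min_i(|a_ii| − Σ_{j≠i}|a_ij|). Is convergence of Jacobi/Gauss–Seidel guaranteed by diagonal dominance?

row 1: |8| − (3+2+1) = 2
row 2: |9| − (4+1+3) = 1
row 3: |8| − (3+2+1) = 2
row 4: |10| − (3+3+2) = 2
minimum over rows = 1 → strictly diagonally dominant (convergence guaranteed)

1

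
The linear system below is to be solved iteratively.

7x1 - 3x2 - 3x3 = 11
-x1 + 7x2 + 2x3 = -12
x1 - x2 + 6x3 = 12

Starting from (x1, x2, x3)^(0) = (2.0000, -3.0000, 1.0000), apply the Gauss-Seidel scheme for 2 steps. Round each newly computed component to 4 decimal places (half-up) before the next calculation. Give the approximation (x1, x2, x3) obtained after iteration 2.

Iteration 1:
  x1 = (11 - (-3)·-3.0000 - (-3)·1.0000) / (7) = 0.7143
  x2 = (-12 - (-1)·0.7143 - (2)·1.0000) / (7) = -1.8980
  x3 = (12 - (1)·0.7143 - (-1)·-1.8980) / (6) = 1.5646
Iteration 2:
  x1 = (11 - (-3)·-1.8980 - (-3)·1.5646) / (7) = 1.4285
  x2 = (-12 - (-1)·1.4285 - (2)·1.5646) / (7) = -1.9572
  x3 = (12 - (1)·1.4285 - (-1)·-1.9572) / (6) = 1.4357

(1.4285, -1.9572, 1.4357)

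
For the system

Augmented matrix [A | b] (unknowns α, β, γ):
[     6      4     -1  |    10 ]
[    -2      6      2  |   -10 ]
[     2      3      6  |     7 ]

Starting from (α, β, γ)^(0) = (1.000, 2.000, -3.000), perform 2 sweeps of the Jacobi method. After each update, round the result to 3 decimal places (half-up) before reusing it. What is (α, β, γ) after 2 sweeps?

(1.861, -1.667, 1.389)

Iteration 1:
  α = (10 - (4)·2.000 - (-1)·-3.000) / (6) = -0.167
  β = (-10 - (-2)·1.000 - (2)·-3.000) / (6) = -0.333
  γ = (7 - (2)·1.000 - (3)·2.000) / (6) = -0.167
Iteration 2:
  α = (10 - (4)·-0.333 - (-1)·-0.167) / (6) = 1.861
  β = (-10 - (-2)·-0.167 - (2)·-0.167) / (6) = -1.667
  γ = (7 - (2)·-0.167 - (3)·-0.333) / (6) = 1.389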